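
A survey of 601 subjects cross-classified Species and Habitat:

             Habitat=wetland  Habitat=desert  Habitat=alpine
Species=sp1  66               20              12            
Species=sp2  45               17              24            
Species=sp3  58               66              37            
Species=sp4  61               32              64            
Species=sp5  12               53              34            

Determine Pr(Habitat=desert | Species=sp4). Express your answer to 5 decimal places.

Total with Species=sp4: 61 + 32 + 64 = 157.
P(Habitat=desert | Species=sp4) = 32/157 = 0.20382.

0.20382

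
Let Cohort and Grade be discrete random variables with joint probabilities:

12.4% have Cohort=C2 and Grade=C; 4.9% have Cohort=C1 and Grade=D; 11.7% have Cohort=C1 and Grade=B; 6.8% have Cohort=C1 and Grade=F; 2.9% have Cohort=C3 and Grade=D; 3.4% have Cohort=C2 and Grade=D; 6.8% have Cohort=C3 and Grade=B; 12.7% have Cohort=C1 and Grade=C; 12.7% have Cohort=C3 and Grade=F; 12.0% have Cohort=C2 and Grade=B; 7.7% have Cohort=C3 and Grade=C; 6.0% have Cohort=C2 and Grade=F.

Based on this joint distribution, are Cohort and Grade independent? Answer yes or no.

P(Cohort=C3) = 0.301 and P(Grade=F) = 0.255, so their product is 0.07676, but P(Cohort=C3, Grade=F) = 0.127. Since these differ, Cohort and Grade are not independent.

no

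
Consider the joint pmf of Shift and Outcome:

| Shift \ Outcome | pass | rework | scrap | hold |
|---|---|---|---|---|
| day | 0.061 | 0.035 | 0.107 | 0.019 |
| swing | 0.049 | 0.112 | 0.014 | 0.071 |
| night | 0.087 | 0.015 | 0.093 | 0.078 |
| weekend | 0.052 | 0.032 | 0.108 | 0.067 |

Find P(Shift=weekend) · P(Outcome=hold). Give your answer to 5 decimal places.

P(Shift=weekend) = 0.052 + 0.032 + 0.108 + 0.067 = 0.259.
P(Outcome=hold) = 0.019 + 0.071 + 0.078 + 0.067 = 0.235.
Product: 0.259 × 0.235 = 0.06087.

0.06087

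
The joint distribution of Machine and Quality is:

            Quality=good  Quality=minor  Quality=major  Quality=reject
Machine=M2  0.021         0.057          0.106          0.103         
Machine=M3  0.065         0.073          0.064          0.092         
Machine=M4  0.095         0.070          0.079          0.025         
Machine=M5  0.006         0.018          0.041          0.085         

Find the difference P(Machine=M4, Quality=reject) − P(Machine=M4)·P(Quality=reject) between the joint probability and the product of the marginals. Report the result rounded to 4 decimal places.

P(Machine=M4) = 0.095 + 0.070 + 0.079 + 0.025 = 0.269.
P(Quality=reject) = 0.103 + 0.092 + 0.025 + 0.085 = 0.305.
P(Machine=M4, Quality=reject) − P(Machine=M4)P(Quality=reject) = 0.025 − 0.269×0.305 = -0.0570.

-0.0570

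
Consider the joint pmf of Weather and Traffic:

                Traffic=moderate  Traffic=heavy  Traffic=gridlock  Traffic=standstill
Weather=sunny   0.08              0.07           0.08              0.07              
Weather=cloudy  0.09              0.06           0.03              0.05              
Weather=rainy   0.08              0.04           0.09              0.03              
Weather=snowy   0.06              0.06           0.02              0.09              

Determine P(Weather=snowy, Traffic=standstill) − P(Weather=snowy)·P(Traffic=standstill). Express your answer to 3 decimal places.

0.035

P(Weather=snowy) = 0.06 + 0.06 + 0.02 + 0.09 = 0.23.
P(Traffic=standstill) = 0.07 + 0.05 + 0.03 + 0.09 = 0.24.
P(Weather=snowy, Traffic=standstill) − P(Weather=snowy)P(Traffic=standstill) = 0.09 − 0.23×0.24 = 0.035.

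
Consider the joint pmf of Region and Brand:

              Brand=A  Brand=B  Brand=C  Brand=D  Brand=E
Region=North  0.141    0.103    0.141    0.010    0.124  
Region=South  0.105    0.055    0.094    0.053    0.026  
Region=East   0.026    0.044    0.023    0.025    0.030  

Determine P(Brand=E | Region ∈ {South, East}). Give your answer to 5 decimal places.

P(Region=South) = 0.105 + 0.055 + 0.094 + 0.053 + 0.026 = 0.333.
P(Region=East) = 0.026 + 0.044 + 0.023 + 0.025 + 0.030 = 0.148.
P(Region ∈ {South, East}) = 0.333 + 0.148 = 0.481; P(Brand=E, Region ∈ {South, East}) = 0.026 + 0.030 = 0.056.
P(Brand=E | Region ∈ {South, East}) = 0.056/0.481 = 0.11642.

0.11642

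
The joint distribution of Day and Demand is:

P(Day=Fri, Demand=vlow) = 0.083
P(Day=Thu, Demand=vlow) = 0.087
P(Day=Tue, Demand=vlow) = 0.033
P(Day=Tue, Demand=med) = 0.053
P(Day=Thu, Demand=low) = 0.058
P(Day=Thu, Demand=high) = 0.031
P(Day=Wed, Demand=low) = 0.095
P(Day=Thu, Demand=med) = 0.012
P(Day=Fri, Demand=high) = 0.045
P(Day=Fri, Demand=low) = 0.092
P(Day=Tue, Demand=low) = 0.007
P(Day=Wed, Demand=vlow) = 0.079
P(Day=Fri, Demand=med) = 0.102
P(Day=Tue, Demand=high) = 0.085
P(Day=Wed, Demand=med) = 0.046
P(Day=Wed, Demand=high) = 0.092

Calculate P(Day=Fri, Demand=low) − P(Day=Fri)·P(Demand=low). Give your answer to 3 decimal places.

0.011

P(Day=Fri) = 0.083 + 0.092 + 0.102 + 0.045 = 0.322.
P(Demand=low) = 0.007 + 0.095 + 0.058 + 0.092 = 0.252.
P(Day=Fri, Demand=low) − P(Day=Fri)P(Demand=low) = 0.092 − 0.322×0.252 = 0.011.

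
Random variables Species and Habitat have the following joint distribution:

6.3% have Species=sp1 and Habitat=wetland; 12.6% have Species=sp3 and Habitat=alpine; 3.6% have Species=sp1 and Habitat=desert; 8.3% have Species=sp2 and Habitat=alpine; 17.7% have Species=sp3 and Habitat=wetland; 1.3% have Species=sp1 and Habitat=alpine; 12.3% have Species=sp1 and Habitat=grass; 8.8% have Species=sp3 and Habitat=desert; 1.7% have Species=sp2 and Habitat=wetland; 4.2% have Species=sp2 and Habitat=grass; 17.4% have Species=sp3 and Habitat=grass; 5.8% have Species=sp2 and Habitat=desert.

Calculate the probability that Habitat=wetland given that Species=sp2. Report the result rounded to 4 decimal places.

P(Species=sp2) = 0.042 + 0.017 + 0.058 + 0.083 = 0.200.
P(Habitat=wetland | Species=sp2) = 0.017/0.200 = 0.0850.

0.0850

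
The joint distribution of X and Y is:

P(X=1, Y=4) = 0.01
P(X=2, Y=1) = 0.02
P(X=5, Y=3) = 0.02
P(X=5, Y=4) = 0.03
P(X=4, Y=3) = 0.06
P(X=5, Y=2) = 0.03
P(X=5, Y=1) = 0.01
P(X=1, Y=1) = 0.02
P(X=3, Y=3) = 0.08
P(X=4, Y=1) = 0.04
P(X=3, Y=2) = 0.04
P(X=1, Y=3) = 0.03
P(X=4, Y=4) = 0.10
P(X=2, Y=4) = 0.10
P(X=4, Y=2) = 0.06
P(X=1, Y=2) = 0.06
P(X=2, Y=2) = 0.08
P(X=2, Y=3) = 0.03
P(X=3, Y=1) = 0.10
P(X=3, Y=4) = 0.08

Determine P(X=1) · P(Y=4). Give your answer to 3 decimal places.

P(X=1) = 0.02 + 0.06 + 0.03 + 0.01 = 0.12.
P(Y=4) = 0.01 + 0.10 + 0.08 + 0.10 + 0.03 = 0.32.
Product: 0.12 × 0.32 = 0.038.

0.038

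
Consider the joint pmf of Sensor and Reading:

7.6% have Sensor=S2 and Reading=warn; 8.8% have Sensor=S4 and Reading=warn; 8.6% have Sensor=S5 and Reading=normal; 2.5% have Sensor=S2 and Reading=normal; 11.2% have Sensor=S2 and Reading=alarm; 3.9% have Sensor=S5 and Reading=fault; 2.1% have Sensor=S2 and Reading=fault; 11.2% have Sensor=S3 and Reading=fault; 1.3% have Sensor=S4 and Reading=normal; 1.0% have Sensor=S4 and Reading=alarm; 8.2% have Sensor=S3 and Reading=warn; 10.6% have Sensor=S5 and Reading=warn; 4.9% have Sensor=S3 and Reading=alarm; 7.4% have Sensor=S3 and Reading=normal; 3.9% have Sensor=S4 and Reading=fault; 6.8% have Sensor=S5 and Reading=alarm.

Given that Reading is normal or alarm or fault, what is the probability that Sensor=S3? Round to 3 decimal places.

P(Reading=normal) = 0.025 + 0.074 + 0.013 + 0.086 = 0.198.
P(Reading=alarm) = 0.112 + 0.049 + 0.010 + 0.068 = 0.239.
P(Reading=fault) = 0.021 + 0.112 + 0.039 + 0.039 = 0.211.
P(Reading ∈ {normal, alarm, fault}) = 0.198 + 0.239 + 0.211 = 0.648; P(Sensor=S3, Reading ∈ {normal, alarm, fault}) = 0.074 + 0.049 + 0.112 = 0.235.
P(Sensor=S3 | Reading ∈ {normal, alarm, fault}) = 0.235/0.648 = 0.363.

0.363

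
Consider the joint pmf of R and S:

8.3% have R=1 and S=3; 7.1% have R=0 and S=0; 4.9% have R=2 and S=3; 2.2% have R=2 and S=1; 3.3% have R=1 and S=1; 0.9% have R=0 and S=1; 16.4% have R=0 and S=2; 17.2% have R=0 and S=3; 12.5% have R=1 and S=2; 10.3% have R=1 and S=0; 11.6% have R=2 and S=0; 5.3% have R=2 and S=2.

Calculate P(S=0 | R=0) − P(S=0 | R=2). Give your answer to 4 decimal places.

-0.3127

P(R=0) = 0.071 + 0.009 + 0.164 + 0.172 = 0.416; P(S=0 | R=0) = 0.071/0.416 = 0.17067.
P(R=2) = 0.116 + 0.022 + 0.053 + 0.049 = 0.240; P(S=0 | R=2) = 0.116/0.240 = 0.48333.
Difference = -0.3127.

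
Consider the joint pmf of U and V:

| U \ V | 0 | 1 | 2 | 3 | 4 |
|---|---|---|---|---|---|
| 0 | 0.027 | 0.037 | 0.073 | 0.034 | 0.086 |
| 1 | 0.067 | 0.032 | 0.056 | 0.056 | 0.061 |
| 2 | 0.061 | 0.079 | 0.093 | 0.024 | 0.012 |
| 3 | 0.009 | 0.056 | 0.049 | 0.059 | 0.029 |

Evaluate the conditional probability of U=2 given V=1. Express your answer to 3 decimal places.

P(V=1) = 0.037 + 0.032 + 0.079 + 0.056 = 0.204.
P(U=2 | V=1) = 0.079/0.204 = 0.387.

0.387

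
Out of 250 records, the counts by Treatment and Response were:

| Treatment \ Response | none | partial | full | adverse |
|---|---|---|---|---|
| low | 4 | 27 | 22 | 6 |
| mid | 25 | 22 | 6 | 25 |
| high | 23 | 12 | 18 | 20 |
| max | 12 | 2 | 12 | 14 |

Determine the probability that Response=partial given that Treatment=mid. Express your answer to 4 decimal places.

Total with Treatment=mid: 25 + 22 + 6 + 25 = 78.
P(Response=partial | Treatment=mid) = 22/78 = 0.2821.

0.2821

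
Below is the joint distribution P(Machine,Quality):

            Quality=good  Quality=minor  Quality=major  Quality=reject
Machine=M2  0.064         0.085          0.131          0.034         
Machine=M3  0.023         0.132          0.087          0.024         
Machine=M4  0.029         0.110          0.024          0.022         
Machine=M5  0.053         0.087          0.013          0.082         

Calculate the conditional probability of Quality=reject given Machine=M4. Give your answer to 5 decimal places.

0.11892

P(Machine=M4) = 0.029 + 0.110 + 0.024 + 0.022 = 0.185.
P(Quality=reject | Machine=M4) = 0.022/0.185 = 0.11892.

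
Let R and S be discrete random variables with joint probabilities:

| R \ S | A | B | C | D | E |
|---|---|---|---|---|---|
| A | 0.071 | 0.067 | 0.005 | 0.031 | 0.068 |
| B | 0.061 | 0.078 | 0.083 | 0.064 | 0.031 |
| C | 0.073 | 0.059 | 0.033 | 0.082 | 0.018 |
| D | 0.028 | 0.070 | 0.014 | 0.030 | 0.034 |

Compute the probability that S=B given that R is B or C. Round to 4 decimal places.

0.2354

P(R=B) = 0.061 + 0.078 + 0.083 + 0.064 + 0.031 = 0.317.
P(R=C) = 0.073 + 0.059 + 0.033 + 0.082 + 0.018 = 0.265.
P(R ∈ {B, C}) = 0.317 + 0.265 = 0.582; P(S=B, R ∈ {B, C}) = 0.078 + 0.059 = 0.137.
P(S=B | R ∈ {B, C}) = 0.137/0.582 = 0.2354.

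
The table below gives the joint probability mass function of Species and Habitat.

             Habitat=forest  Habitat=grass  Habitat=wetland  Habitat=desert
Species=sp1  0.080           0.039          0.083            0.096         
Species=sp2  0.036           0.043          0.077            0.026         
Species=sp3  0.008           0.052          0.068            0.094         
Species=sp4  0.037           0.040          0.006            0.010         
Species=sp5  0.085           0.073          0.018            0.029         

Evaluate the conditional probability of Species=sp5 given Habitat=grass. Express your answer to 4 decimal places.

0.2955

P(Habitat=grass) = 0.039 + 0.043 + 0.052 + 0.040 + 0.073 = 0.247.
P(Species=sp5 | Habitat=grass) = 0.073/0.247 = 0.2955.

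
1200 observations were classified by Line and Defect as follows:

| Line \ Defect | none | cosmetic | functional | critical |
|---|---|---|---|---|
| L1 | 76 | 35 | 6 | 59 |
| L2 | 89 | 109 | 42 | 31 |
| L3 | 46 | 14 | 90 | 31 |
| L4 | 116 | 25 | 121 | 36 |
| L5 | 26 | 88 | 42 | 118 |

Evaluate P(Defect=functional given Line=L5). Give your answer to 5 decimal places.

Total with Line=L5: 26 + 88 + 42 + 118 = 274.
P(Defect=functional | Line=L5) = 42/274 = 0.15328.

0.15328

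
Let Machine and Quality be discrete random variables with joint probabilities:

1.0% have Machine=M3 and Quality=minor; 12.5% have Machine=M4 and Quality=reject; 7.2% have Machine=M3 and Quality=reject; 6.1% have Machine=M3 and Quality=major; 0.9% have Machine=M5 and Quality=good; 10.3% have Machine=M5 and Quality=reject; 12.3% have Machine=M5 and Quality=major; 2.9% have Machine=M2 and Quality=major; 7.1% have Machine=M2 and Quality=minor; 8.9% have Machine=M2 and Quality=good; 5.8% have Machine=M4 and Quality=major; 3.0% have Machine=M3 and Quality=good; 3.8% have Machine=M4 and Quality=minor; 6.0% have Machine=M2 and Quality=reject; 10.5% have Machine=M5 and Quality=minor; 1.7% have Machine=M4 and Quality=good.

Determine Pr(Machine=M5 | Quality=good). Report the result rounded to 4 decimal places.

0.0621

P(Quality=good) = 0.089 + 0.030 + 0.017 + 0.009 = 0.145.
P(Machine=M5 | Quality=good) = 0.009/0.145 = 0.0621.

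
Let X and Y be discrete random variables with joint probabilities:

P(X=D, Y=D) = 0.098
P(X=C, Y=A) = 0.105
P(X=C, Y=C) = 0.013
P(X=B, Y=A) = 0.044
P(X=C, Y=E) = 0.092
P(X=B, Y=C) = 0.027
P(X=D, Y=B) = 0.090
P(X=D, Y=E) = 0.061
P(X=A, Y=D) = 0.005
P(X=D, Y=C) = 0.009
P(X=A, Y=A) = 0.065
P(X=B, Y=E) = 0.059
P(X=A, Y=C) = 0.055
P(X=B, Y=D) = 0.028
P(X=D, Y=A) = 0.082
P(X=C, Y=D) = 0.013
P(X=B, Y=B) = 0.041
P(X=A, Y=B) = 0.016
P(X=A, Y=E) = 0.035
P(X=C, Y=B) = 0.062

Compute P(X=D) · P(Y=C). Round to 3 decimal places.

P(X=D) = 0.082 + 0.090 + 0.009 + 0.098 + 0.061 = 0.340.
P(Y=C) = 0.055 + 0.027 + 0.013 + 0.009 = 0.104.
Product: 0.340 × 0.104 = 0.035.

0.035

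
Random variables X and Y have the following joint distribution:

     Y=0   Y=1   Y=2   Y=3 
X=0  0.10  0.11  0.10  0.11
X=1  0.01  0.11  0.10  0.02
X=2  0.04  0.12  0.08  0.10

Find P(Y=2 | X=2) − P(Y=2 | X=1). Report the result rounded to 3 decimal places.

P(X=2) = 0.04 + 0.12 + 0.08 + 0.10 = 0.34; P(Y=2 | X=2) = 0.08/0.34 = 0.2353.
P(X=1) = 0.01 + 0.11 + 0.10 + 0.02 = 0.24; P(Y=2 | X=1) = 0.10/0.24 = 0.4167.
Difference = -0.181.

-0.181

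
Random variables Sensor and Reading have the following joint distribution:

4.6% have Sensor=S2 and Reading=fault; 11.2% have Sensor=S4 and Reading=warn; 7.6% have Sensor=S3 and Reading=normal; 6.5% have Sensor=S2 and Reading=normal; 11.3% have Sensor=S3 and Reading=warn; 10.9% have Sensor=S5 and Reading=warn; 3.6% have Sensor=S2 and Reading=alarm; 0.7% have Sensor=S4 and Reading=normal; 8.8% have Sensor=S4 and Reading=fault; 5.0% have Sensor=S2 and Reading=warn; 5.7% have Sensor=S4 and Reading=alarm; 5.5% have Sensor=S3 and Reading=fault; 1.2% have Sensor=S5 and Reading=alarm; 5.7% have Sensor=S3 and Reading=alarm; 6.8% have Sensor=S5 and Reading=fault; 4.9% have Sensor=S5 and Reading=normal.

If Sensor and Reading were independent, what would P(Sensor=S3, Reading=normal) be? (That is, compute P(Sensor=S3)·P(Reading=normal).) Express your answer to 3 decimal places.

0.059

P(Sensor=S3) = 0.076 + 0.113 + 0.057 + 0.055 = 0.301.
P(Reading=normal) = 0.065 + 0.076 + 0.007 + 0.049 = 0.197.
Product: 0.301 × 0.197 = 0.059.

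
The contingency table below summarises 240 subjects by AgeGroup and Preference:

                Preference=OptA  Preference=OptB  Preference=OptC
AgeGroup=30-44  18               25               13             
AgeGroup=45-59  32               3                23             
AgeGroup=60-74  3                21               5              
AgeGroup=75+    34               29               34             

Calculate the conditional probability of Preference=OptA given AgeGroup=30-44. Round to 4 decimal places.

0.3214

Total with AgeGroup=30-44: 18 + 25 + 13 = 56.
P(Preference=OptA | AgeGroup=30-44) = 18/56 = 0.3214.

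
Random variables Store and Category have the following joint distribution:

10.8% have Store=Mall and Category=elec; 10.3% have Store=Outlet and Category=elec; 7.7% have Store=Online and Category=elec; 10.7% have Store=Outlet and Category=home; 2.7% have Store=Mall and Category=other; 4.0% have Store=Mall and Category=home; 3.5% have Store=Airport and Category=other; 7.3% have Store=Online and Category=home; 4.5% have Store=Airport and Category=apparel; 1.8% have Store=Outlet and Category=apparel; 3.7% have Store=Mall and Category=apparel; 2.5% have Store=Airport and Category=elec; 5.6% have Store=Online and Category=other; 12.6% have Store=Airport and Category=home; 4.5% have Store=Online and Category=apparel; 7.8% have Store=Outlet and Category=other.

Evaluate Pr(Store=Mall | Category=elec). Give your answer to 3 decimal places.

P(Category=elec) = 0.108 + 0.025 + 0.103 + 0.077 = 0.313.
P(Store=Mall | Category=elec) = 0.108/0.313 = 0.345.

0.345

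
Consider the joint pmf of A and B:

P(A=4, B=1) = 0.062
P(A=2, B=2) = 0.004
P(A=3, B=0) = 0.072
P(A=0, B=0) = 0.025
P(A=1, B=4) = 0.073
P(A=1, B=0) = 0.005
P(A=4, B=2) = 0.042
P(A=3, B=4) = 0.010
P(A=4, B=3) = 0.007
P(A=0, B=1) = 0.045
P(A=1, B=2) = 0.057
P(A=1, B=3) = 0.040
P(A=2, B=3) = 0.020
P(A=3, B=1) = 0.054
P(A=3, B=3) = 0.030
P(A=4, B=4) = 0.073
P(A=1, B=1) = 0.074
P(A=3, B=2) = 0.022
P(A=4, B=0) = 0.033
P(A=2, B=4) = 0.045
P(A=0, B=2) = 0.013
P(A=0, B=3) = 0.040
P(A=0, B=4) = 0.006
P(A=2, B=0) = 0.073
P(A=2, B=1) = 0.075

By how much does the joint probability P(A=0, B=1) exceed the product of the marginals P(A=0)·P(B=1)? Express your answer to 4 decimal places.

P(A=0) = 0.025 + 0.045 + 0.013 + 0.040 + 0.006 = 0.129.
P(B=1) = 0.045 + 0.074 + 0.075 + 0.054 + 0.062 = 0.310.
P(A=0, B=1) − P(A=0)P(B=1) = 0.045 − 0.129×0.310 = 0.0050.

0.0050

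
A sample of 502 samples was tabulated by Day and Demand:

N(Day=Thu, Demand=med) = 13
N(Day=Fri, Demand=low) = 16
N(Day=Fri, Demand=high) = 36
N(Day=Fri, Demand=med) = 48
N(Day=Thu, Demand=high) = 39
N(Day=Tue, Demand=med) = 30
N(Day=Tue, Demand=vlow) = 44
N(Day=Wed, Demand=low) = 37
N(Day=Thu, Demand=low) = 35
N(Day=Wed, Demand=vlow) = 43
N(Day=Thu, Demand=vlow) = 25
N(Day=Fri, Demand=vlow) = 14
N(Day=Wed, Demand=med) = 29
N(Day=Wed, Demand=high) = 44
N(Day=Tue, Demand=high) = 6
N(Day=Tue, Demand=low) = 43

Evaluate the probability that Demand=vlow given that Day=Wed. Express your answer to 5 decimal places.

Total with Day=Wed: 43 + 37 + 29 + 44 = 153.
P(Demand=vlow | Day=Wed) = 43/153 = 0.28105.

0.28105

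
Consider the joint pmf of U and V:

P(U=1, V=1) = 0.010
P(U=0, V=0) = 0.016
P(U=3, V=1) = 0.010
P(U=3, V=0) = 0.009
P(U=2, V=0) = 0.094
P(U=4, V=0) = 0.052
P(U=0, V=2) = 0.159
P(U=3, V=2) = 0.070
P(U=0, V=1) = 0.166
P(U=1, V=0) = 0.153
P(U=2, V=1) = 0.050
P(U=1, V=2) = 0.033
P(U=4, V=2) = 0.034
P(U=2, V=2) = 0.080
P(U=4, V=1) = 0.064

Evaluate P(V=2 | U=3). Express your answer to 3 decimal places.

P(U=3) = 0.009 + 0.010 + 0.070 = 0.089.
P(V=2 | U=3) = 0.070/0.089 = 0.787.

0.787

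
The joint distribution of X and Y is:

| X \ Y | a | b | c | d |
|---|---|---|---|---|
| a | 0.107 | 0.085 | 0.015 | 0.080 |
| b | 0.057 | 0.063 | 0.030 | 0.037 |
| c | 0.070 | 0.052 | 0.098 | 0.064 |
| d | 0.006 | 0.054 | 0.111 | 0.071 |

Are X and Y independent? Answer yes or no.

no

P(X=a) = 0.287 and P(Y=c) = 0.254, so their product is 0.07290, but P(X=a, Y=c) = 0.015. Since these differ, X and Y are not independent.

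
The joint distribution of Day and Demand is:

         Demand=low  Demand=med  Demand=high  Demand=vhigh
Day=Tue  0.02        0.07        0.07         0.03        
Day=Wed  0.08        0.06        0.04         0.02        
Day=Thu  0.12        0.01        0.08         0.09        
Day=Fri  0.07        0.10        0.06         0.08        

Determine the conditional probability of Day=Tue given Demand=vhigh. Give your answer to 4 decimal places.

0.1364

P(Demand=vhigh) = 0.03 + 0.02 + 0.09 + 0.08 = 0.22.
P(Day=Tue | Demand=vhigh) = 0.03/0.22 = 0.1364.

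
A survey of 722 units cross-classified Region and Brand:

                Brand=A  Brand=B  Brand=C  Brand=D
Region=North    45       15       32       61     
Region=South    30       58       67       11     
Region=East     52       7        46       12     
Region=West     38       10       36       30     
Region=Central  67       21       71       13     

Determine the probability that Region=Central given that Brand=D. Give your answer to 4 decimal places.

Total with Brand=D: 61 + 11 + 12 + 30 + 13 = 127.
P(Region=Central | Brand=D) = 13/127 = 0.1024.

0.1024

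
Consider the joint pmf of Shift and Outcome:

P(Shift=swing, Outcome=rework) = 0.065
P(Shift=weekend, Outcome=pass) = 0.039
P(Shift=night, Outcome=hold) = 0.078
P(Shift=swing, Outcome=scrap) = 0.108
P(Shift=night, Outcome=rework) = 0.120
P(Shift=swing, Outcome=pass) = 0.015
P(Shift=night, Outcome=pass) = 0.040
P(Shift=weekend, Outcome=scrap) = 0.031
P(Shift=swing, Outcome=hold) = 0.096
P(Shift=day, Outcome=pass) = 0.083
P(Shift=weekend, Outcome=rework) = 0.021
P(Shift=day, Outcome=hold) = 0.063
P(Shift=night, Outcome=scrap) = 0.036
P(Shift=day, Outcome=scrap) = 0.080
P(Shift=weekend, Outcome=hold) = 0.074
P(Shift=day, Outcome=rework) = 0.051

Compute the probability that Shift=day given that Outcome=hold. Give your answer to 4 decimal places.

P(Outcome=hold) = 0.063 + 0.096 + 0.078 + 0.074 = 0.311.
P(Shift=day | Outcome=hold) = 0.063/0.311 = 0.2026.

0.2026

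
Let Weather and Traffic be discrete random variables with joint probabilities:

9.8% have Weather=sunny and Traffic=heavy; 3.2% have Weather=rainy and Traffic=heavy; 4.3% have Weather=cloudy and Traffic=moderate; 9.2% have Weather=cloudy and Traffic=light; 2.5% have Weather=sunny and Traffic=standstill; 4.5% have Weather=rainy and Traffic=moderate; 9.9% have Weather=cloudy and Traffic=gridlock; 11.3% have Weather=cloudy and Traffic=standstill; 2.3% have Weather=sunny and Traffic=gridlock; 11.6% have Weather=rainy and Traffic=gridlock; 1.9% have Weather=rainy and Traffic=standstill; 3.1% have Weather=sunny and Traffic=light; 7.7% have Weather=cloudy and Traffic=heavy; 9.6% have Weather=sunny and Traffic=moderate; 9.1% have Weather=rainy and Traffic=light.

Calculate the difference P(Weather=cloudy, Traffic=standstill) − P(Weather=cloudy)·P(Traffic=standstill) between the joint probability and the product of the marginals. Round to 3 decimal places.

P(Weather=cloudy) = 0.092 + 0.043 + 0.077 + 0.099 + 0.113 = 0.424.
P(Traffic=standstill) = 0.025 + 0.113 + 0.019 = 0.157.
P(Weather=cloudy, Traffic=standstill) − P(Weather=cloudy)P(Traffic=standstill) = 0.113 − 0.424×0.157 = 0.046.

0.046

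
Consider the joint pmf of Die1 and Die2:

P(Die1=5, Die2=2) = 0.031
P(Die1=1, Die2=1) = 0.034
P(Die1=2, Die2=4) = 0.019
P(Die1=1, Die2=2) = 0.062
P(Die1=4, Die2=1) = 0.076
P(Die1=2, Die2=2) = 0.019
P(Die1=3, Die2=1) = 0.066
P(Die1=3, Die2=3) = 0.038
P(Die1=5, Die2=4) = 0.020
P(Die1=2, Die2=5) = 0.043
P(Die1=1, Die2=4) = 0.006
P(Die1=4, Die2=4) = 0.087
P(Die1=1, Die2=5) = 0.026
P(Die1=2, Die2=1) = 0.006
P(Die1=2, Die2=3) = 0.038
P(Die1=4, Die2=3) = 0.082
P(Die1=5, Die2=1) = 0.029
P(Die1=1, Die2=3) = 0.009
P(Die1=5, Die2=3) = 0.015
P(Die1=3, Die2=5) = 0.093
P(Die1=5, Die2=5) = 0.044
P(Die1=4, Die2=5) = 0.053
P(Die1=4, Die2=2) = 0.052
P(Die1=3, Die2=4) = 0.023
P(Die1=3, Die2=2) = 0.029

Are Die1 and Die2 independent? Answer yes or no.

no

P(Die1=4) = 0.350 and P(Die2=5) = 0.259, so their product is 0.09065, but P(Die1=4, Die2=5) = 0.053. Since these differ, Die1 and Die2 are not independent.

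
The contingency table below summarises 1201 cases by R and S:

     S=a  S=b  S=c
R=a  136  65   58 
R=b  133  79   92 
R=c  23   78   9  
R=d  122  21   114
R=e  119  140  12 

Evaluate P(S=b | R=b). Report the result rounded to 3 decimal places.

Total with R=b: 133 + 79 + 92 = 304.
P(S=b | R=b) = 79/304 = 0.260.

0.260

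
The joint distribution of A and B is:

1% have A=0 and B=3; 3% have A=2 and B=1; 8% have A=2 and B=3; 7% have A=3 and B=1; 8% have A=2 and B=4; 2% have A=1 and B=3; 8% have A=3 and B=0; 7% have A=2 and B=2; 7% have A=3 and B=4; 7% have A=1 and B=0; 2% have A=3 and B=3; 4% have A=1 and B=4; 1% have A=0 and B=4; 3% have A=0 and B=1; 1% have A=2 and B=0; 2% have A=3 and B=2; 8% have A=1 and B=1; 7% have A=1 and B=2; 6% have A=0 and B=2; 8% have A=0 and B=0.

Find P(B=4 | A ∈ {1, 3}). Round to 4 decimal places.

P(A=1) = 0.07 + 0.08 + 0.07 + 0.02 + 0.04 = 0.28.
P(A=3) = 0.08 + 0.07 + 0.02 + 0.02 + 0.07 = 0.26.
P(A ∈ {1, 3}) = 0.28 + 0.26 = 0.54; P(B=4, A ∈ {1, 3}) = 0.04 + 0.07 = 0.11.
P(B=4 | A ∈ {1, 3}) = 0.11/0.54 = 0.2037.

0.2037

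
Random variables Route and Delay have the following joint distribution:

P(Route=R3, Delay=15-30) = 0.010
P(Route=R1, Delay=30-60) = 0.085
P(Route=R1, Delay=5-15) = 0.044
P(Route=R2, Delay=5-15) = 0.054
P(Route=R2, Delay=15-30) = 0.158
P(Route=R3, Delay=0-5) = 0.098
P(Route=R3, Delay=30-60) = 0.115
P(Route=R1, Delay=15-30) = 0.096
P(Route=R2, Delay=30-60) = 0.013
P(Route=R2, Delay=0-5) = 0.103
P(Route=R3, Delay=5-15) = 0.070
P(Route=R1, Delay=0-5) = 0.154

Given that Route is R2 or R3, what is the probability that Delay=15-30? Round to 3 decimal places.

0.271

P(Route=R2) = 0.103 + 0.054 + 0.158 + 0.013 = 0.328.
P(Route=R3) = 0.098 + 0.070 + 0.010 + 0.115 = 0.293.
P(Route ∈ {R2, R3}) = 0.328 + 0.293 = 0.621; P(Delay=15-30, Route ∈ {R2, R3}) = 0.158 + 0.010 = 0.168.
P(Delay=15-30 | Route ∈ {R2, R3}) = 0.168/0.621 = 0.271.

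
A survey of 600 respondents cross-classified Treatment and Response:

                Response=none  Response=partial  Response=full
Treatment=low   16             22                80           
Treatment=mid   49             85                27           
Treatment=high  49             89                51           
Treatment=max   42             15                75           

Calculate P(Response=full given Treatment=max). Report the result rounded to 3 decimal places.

Total with Treatment=max: 42 + 15 + 75 = 132.
P(Response=full | Treatment=max) = 75/132 = 0.568.

0.568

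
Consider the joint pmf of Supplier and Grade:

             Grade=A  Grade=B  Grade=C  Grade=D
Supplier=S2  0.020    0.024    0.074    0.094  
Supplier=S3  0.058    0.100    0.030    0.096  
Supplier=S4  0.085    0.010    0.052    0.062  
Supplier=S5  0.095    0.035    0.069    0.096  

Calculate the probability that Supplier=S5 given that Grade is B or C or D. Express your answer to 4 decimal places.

P(Grade=B) = 0.024 + 0.100 + 0.010 + 0.035 = 0.169.
P(Grade=C) = 0.074 + 0.030 + 0.052 + 0.069 = 0.225.
P(Grade=D) = 0.094 + 0.096 + 0.062 + 0.096 = 0.348.
P(Grade ∈ {B, C, D}) = 0.169 + 0.225 + 0.348 = 0.742; P(Supplier=S5, Grade ∈ {B, C, D}) = 0.035 + 0.069 + 0.096 = 0.200.
P(Supplier=S5 | Grade ∈ {B, C, D}) = 0.200/0.742 = 0.2695.

0.2695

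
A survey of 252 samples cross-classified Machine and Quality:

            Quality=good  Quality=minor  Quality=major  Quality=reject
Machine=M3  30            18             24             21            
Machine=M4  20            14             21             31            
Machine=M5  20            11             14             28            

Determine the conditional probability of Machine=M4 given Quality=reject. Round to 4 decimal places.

0.3875

Total with Quality=reject: 21 + 31 + 28 = 80.
P(Machine=M4 | Quality=reject) = 31/80 = 0.3875.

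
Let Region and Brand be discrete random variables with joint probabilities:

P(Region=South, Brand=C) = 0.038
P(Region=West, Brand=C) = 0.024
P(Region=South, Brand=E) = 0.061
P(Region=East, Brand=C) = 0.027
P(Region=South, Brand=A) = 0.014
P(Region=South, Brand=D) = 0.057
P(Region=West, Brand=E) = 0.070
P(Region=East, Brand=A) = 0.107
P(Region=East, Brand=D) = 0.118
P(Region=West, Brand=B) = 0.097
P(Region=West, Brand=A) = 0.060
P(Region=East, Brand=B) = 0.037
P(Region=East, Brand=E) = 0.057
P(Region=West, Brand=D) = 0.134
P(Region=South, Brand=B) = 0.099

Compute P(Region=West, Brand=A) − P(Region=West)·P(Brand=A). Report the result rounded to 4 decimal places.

P(Region=West) = 0.060 + 0.097 + 0.024 + 0.134 + 0.070 = 0.385.
P(Brand=A) = 0.014 + 0.107 + 0.060 = 0.181.
P(Region=West, Brand=A) − P(Region=West)P(Brand=A) = 0.060 − 0.385×0.181 = -0.0097.

-0.0097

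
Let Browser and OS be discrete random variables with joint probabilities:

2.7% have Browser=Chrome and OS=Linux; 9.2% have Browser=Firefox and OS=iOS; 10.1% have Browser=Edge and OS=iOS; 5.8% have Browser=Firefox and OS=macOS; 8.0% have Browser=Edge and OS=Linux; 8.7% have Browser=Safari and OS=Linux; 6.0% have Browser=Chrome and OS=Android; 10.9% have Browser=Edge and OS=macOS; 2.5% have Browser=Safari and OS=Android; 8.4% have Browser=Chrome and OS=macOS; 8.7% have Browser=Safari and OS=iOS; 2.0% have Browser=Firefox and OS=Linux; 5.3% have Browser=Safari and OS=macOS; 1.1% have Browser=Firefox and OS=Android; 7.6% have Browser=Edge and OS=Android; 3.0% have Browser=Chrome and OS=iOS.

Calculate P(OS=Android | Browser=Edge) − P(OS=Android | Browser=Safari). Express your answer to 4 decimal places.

0.1084

P(Browser=Edge) = 0.109 + 0.080 + 0.101 + 0.076 = 0.366; P(OS=Android | Browser=Edge) = 0.076/0.366 = 0.20765.
P(Browser=Safari) = 0.053 + 0.087 + 0.087 + 0.025 = 0.252; P(OS=Android | Browser=Safari) = 0.025/0.252 = 0.09921.
Difference = 0.1084.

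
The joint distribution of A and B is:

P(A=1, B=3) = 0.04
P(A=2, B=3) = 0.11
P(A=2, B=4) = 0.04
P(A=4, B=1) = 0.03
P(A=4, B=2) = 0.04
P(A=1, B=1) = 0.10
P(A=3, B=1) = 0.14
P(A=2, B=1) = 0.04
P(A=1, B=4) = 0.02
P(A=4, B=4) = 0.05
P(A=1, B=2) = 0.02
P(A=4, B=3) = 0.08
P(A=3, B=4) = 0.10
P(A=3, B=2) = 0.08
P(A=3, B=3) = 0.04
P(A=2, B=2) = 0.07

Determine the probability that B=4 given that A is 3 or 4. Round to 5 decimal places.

P(A=3) = 0.14 + 0.08 + 0.04 + 0.10 = 0.36.
P(A=4) = 0.03 + 0.04 + 0.08 + 0.05 = 0.20.
P(A ∈ {3, 4}) = 0.36 + 0.20 = 0.56; P(B=4, A ∈ {3, 4}) = 0.10 + 0.05 = 0.15.
P(B=4 | A ∈ {3, 4}) = 0.15/0.56 = 0.26786.

0.26786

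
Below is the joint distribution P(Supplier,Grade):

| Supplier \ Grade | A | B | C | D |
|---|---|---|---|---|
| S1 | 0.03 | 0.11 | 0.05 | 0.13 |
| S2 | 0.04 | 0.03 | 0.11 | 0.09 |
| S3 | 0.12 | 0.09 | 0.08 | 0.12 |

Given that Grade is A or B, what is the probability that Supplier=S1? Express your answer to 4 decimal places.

0.3333

P(Grade=A) = 0.03 + 0.04 + 0.12 = 0.19.
P(Grade=B) = 0.11 + 0.03 + 0.09 = 0.23.
P(Grade ∈ {A, B}) = 0.19 + 0.23 = 0.42; P(Supplier=S1, Grade ∈ {A, B}) = 0.03 + 0.11 = 0.14.
P(Supplier=S1 | Grade ∈ {A, B}) = 0.14/0.42 = 0.3333.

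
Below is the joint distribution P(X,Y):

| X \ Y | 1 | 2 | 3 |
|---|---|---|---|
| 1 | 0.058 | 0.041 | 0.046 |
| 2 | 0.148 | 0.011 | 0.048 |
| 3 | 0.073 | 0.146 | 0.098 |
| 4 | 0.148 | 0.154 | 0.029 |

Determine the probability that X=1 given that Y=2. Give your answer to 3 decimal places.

P(Y=2) = 0.041 + 0.011 + 0.146 + 0.154 = 0.352.
P(X=1 | Y=2) = 0.041/0.352 = 0.116.

0.116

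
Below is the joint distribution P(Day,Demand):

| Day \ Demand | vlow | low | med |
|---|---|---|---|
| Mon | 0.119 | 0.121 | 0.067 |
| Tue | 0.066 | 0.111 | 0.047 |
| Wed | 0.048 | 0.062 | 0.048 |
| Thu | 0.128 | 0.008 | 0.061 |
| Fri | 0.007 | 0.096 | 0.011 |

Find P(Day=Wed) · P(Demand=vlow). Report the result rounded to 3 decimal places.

P(Day=Wed) = 0.048 + 0.062 + 0.048 = 0.158.
P(Demand=vlow) = 0.119 + 0.066 + 0.048 + 0.128 + 0.007 = 0.368.
Product: 0.158 × 0.368 = 0.058.

0.058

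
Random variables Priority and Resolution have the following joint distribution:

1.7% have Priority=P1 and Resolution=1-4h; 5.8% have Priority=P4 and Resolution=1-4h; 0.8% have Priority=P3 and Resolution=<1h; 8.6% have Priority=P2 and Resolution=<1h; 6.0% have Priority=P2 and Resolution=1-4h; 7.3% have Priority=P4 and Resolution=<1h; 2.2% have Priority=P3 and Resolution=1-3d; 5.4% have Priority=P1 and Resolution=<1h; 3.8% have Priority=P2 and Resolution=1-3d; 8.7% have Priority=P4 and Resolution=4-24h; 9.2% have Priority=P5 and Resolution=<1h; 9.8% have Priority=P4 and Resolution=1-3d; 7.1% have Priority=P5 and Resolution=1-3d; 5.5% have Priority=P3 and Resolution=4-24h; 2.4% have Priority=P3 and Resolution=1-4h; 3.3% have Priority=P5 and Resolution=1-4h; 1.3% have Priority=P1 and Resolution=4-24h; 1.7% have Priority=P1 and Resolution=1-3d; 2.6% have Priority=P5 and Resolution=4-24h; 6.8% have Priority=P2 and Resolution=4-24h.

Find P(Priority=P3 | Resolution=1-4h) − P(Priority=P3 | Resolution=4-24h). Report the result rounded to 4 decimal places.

-0.0959

P(Resolution=1-4h) = 0.017 + 0.060 + 0.024 + 0.058 + 0.033 = 0.192; P(Priority=P3 | Resolution=1-4h) = 0.024/0.192 = 0.12500.
P(Resolution=4-24h) = 0.013 + 0.068 + 0.055 + 0.087 + 0.026 = 0.249; P(Priority=P3 | Resolution=4-24h) = 0.055/0.249 = 0.22088.
Difference = -0.0959.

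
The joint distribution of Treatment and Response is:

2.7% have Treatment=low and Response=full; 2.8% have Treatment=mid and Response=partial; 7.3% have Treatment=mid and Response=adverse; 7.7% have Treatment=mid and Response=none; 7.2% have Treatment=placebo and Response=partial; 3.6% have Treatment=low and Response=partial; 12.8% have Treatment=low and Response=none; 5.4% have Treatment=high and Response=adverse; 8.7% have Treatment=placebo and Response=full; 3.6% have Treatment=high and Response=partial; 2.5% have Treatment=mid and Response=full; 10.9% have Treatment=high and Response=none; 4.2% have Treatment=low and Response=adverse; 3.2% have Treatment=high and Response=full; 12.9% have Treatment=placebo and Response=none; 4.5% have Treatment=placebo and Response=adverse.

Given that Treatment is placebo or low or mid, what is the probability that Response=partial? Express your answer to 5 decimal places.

P(Treatment=placebo) = 0.129 + 0.072 + 0.087 + 0.045 = 0.333.
P(Treatment=low) = 0.128 + 0.036 + 0.027 + 0.042 = 0.233.
P(Treatment=mid) = 0.077 + 0.028 + 0.025 + 0.073 = 0.203.
P(Treatment ∈ {placebo, low, mid}) = 0.333 + 0.233 + 0.203 = 0.769; P(Response=partial, Treatment ∈ {placebo, low, mid}) = 0.072 + 0.036 + 0.028 = 0.136.
P(Response=partial | Treatment ∈ {placebo, low, mid}) = 0.136/0.769 = 0.17685.

0.17685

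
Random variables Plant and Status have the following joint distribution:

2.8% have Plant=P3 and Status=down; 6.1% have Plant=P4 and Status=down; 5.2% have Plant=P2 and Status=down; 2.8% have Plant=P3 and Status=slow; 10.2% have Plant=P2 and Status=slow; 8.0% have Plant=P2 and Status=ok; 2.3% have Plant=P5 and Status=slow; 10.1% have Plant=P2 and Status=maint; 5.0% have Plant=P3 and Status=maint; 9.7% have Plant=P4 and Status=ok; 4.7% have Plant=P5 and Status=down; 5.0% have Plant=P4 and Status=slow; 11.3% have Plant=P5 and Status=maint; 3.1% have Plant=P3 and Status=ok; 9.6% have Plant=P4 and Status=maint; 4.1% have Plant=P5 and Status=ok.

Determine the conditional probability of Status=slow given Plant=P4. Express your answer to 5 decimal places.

P(Plant=P4) = 0.097 + 0.050 + 0.061 + 0.096 = 0.304.
P(Status=slow | Plant=P4) = 0.050/0.304 = 0.16447.

0.16447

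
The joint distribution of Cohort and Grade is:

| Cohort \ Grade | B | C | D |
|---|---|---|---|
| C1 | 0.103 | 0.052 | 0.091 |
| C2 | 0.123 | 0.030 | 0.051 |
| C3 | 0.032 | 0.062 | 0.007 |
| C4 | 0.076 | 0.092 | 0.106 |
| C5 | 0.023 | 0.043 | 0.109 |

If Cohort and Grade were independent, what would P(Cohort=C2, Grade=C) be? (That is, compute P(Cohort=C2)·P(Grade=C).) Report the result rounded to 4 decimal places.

0.0569

P(Cohort=C2) = 0.123 + 0.030 + 0.051 = 0.204.
P(Grade=C) = 0.052 + 0.030 + 0.062 + 0.092 + 0.043 = 0.279.
Product: 0.204 × 0.279 = 0.0569.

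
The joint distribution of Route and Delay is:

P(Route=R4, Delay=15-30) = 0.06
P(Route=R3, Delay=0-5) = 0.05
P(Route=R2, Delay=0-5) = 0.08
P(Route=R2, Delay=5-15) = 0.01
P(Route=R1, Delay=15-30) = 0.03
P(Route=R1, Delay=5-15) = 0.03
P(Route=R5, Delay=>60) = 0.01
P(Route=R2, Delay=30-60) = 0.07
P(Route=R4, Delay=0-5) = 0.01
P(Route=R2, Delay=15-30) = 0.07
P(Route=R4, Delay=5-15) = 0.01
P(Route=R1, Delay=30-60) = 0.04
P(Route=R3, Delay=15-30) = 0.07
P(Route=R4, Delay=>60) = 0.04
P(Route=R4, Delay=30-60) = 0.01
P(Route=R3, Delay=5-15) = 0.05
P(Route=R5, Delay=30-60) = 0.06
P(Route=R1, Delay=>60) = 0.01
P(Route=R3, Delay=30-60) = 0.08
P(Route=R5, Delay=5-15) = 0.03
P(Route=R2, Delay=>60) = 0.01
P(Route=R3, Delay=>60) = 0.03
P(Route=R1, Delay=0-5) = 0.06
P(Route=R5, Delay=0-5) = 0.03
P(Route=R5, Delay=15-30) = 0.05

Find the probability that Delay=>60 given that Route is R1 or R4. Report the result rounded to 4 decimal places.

P(Route=R1) = 0.06 + 0.03 + 0.03 + 0.04 + 0.01 = 0.17.
P(Route=R4) = 0.01 + 0.01 + 0.06 + 0.01 + 0.04 = 0.13.
P(Route ∈ {R1, R4}) = 0.17 + 0.13 = 0.30; P(Delay=>60, Route ∈ {R1, R4}) = 0.01 + 0.04 = 0.05.
P(Delay=>60 | Route ∈ {R1, R4}) = 0.05/0.30 = 0.1667.

0.1667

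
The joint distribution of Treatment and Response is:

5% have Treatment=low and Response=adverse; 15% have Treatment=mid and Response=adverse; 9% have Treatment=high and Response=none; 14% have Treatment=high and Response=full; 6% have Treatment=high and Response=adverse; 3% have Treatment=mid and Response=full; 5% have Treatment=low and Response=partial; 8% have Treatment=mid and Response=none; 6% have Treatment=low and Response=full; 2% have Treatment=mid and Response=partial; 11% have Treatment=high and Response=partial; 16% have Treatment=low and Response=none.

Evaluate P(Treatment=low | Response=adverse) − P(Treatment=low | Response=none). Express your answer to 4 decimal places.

-0.2925

P(Response=adverse) = 0.05 + 0.15 + 0.06 = 0.26; P(Treatment=low | Response=adverse) = 0.05/0.26 = 0.19231.
P(Response=none) = 0.16 + 0.08 + 0.09 = 0.33; P(Treatment=low | Response=none) = 0.16/0.33 = 0.48485.
Difference = -0.2925.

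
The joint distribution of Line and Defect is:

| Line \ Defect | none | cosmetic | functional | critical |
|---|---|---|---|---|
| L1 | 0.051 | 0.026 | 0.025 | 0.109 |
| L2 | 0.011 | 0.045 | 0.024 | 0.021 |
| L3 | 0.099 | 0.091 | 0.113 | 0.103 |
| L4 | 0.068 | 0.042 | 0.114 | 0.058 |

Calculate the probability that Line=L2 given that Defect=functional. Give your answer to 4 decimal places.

0.0870

P(Defect=functional) = 0.025 + 0.024 + 0.113 + 0.114 = 0.276.
P(Line=L2 | Defect=functional) = 0.024/0.276 = 0.0870.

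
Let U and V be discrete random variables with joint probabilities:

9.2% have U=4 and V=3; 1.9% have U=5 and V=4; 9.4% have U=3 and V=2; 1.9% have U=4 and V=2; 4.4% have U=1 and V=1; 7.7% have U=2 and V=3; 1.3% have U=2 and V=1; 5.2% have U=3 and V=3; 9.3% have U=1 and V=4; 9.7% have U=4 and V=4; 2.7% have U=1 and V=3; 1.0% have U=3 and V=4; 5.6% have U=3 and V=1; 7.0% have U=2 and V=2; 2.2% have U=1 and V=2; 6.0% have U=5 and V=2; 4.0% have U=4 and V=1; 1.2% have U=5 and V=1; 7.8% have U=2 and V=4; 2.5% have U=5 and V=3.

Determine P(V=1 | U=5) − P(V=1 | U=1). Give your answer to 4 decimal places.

-0.1331

P(U=5) = 0.012 + 0.060 + 0.025 + 0.019 = 0.116; P(V=1 | U=5) = 0.012/0.116 = 0.10345.
P(U=1) = 0.044 + 0.022 + 0.027 + 0.093 = 0.186; P(V=1 | U=1) = 0.044/0.186 = 0.23656.
Difference = -0.1331.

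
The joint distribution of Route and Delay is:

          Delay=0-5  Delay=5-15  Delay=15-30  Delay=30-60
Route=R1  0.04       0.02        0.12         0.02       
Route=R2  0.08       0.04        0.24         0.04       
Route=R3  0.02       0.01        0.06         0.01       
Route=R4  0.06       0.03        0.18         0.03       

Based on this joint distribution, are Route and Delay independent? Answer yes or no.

Every cell satisfies P(Route,Delay) = P(Route)·P(Delay). For instance P(Route=R3) = 0.10, P(Delay=0-5) = 0.20, and 0.10×0.20 = 0.02 matches the joint entry. So Route and Delay are independent.

yes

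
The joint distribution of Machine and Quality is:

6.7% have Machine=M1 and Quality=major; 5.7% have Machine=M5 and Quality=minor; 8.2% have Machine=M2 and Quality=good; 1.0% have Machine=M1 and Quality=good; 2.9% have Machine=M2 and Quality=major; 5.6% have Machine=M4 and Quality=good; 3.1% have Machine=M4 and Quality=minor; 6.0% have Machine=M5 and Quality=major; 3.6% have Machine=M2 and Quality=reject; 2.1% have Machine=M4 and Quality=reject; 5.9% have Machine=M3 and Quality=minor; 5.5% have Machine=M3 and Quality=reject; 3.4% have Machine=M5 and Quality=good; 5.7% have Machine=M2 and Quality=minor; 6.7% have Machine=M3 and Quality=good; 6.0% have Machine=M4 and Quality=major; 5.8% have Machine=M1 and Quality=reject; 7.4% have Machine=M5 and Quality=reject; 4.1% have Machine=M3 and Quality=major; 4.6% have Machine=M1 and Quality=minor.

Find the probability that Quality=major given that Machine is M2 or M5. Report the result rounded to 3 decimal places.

P(Machine=M2) = 0.082 + 0.057 + 0.029 + 0.036 = 0.204.
P(Machine=M5) = 0.034 + 0.057 + 0.060 + 0.074 = 0.225.
P(Machine ∈ {M2, M5}) = 0.204 + 0.225 = 0.429; P(Quality=major, Machine ∈ {M2, M5}) = 0.029 + 0.060 = 0.089.
P(Quality=major | Machine ∈ {M2, M5}) = 0.089/0.429 = 0.207.

0.207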